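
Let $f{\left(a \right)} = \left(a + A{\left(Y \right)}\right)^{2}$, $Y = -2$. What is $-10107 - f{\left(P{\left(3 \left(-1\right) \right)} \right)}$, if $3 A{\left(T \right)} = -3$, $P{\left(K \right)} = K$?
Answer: $-10123$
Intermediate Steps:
$A{\left(T \right)} = -1$ ($A{\left(T \right)} = \frac{1}{3} \left(-3\right) = -1$)
$f{\left(a \right)} = \left(-1 + a\right)^{2}$ ($f{\left(a \right)} = \left(a - 1\right)^{2} = \left(-1 + a\right)^{2}$)
$-10107 - f{\left(P{\left(3 \left(-1\right) \right)} \right)} = -10107 - \left(-1 + 3 \left(-1\right)\right)^{2} = -10107 - \left(-1 - 3\right)^{2} = -10107 - \left(-4\right)^{2} = -10107 - 16 = -10123$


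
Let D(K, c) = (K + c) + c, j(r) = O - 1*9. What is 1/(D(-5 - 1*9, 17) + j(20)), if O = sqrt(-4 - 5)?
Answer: 11/130 - 3*I/130 ≈ 0.084615 - 0.023077*I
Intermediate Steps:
O = 3*I (O = sqrt(-9) = 3*I ≈ 3.0*I)
j(r) = -9 + 3*I (j(r) = 3*I - 1*9 = 3*I - 9 = -9 + 3*I)
D(K, c) = K + 2*c
1/(D(-5 - 1*9, 17) + j(20)) = 1/(((-5 - 1*9) + 2*17) + (-9 + 3*I)) = 1/(((-5 - 9) + 34) + (-9 + 3*I)) = 1/((-14 + 34) + (-9 + 3*I)) = 1/(20 + (-9 + 3*I)) = 1/(11 + 3*I) = (11 - 3*I)/130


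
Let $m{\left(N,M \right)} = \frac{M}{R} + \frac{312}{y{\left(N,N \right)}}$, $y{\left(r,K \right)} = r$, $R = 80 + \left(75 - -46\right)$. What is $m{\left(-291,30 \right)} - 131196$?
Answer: $- \frac{852648802}{6499} \approx -1.312 \cdot 10^{5}$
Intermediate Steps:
$R = 201$ ($R = 80 + \left(75 + 46\right) = 80 + 121 = 201$)
$m{\left(N,M \right)} = \frac{312}{N} + \frac{M}{201}$ ($m{\left(N,M \right)} = \frac{M}{201} + \frac{312}{N} = \frac{312}{N} + \frac{M}{201}$)
$m{\left(-291,30 \right)} - 131196 = \left(\frac{312}{-291} + \frac{1}{201} \cdot 30\right) - 131196 = \left(312 \left(- \frac{1}{291}\right) + \frac{10}{67}\right) - 131196 = \left(- \frac{104}{97} + \frac{10}{67}\right) - 131196 = - \frac{5998}{6499} - 131196 = - \frac{852648802}{6499}$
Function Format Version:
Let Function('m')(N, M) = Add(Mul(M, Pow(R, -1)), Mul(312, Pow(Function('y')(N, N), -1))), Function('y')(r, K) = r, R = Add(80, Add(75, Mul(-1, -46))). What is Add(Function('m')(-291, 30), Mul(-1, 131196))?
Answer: Rational(-852648802, 6499) ≈ -1.3120e+5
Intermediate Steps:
R = 201 (R = Add(80, Add(75, 46)) = Add(80, 121) = 201)
Function('m')(N, M) = Add(Mul(312, Pow(N, -1)), Mul(Rational(1, 201), M)) (Function('m')(N, M) = Add(Mul(M, Pow(201, -1)), Mul(312, Pow(N, -1))) = Add(Mul(M, Rational(1, 201)), Mul(312, Pow(N, -1))) = Add(Mul(Rational(1, 201), M), Mul(312, Pow(N, -1))) = Add(Mul(312, Pow(N, -1)), Mul(Rational(1, 201), M)))
Add(Function('m')(-291, 30), Mul(-1, 131196)) = Add(Add(Mul(312, Pow(-291, -1)), Mul(Rational(1, 201), 30)), Mul(-1, 131196)) = Add(Add(Mul(312, Rational(-1, 291)), Rational(10, 67)), -131196) = Add(Add(Rational(-104, 97), Rational(10, 67)), -131196) = Add(Rational(-5998, 6499), -131196) = Rational(-852648802, 6499)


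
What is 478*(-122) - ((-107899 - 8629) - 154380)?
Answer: 212592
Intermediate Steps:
478*(-122) - ((-107899 - 8629) - 154380) = -58316 - (-116528 - 154380) = -58316 - 1*(-270908) = -58316 + 270908 = 212592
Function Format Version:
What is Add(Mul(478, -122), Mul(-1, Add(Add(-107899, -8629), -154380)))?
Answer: 212592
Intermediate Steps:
Add(Mul(478, -122), Mul(-1, Add(Add(-107899, -8629), -154380))) = Add(-58316, Mul(-1, Add(-116528, -154380))) = Add(-58316, Mul(-1, -270908)) = Add(-58316, 270908) = 212592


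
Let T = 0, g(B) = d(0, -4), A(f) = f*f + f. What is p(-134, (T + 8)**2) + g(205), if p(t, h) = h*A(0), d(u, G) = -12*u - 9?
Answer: -9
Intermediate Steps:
d(u, G) = -9 - 12*u
A(f) = f + f**2 (A(f) = f**2 + f = f + f**2)
g(B) = -9 (g(B) = -9 - 12*0 = -9 + 0 = -9)
p(t, h) = 0 (p(t, h) = h*(0*(1 + 0)) = h*(0*1) = h*0 = 0)
p(-134, (T + 8)**2) + g(205) = 0 - 9 = -9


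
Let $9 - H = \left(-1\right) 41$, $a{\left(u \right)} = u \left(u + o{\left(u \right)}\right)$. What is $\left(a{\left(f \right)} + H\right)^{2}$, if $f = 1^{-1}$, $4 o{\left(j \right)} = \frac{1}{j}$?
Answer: $\frac{42025}{16} \approx 2626.6$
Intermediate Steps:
$o{\left(j \right)} = \frac{1}{4 j}$
$f = 1$
$a{\left(u \right)} = u \left(u + \frac{1}{4 u}\right)$
$H = 50$ ($H = 9 - \left(-1\right) 41 = 9 - -41 = 9 + 41 = 50$)
$\left(a{\left(f \right)} + H\right)^{2} = \left(\left(\frac{1}{4} + 1^{2}\right) + 50\right)^{2} = \left(\left(\frac{1}{4} + 1\right) + 50\right)^{2} = \left(\frac{5}{4} + 50\right)^{2} = \left(\frac{205}{4}\right)^{2} = \frac{42025}{16}$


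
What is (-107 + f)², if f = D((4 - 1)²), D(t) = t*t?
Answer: 676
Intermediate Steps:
D(t) = t²
f = 81 (f = ((4 - 1)²)² = (3²)² = 9² = 81)
(-107 + f)² = (-107 + 81)² = (-26)² = 676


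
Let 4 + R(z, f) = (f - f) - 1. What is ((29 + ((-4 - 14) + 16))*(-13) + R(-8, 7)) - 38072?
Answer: -38428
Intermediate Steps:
R(z, f) = -5 (R(z, f) = -4 + ((f - f) - 1) = -4 + (0 - 1) = -4 - 1 = -5)
((29 + ((-4 - 14) + 16))*(-13) + R(-8, 7)) - 38072 = ((29 + ((-4 - 14) + 16))*(-13) - 5) - 38072 = ((29 + (-18 + 16))*(-13) - 5) - 38072 = ((29 - 2)*(-13) - 5) - 38072 = (27*(-13) - 5) - 38072 = (-351 - 5) - 38072 = -356 - 38072 = -38428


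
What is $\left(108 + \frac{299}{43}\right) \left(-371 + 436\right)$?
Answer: $\frac{321295}{43} \approx 7472.0$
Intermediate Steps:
$\left(108 + \frac{299}{43}\right) \left(-371 + 436\right) = \left(108 + 299 \cdot \frac{1}{43}\right) 65 = \left(108 + \frac{299}{43}\right) 65 = \frac{4943}{43} \cdot 65 = \frac{321295}{43}$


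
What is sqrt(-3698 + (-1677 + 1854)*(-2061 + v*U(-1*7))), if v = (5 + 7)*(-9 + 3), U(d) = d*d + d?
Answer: I*sqrt(903743) ≈ 950.65*I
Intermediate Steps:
U(d) = d + d**2 (U(d) = d**2 + d = d + d**2)
v = -72 (v = 12*(-6) = -72)
sqrt(-3698 + (-1677 + 1854)*(-2061 + v*U(-1*7))) = sqrt(-3698 + (-1677 + 1854)*(-2061 - 72*(-1*7)*(1 - 1*7))) = sqrt(-3698 + 177*(-2061 - (-504)*(1 - 7))) = sqrt(-3698 + 177*(-2061 - (-504)*(-6))) = sqrt(-3698 + 177*(-2061 - 72*42)) = sqrt(-3698 + 177*(-2061 - 3024)) = sqrt(-3698 + 177*(-5085)) = sqrt(-3698 - 900045) = sqrt(-903743) = I*sqrt(903743)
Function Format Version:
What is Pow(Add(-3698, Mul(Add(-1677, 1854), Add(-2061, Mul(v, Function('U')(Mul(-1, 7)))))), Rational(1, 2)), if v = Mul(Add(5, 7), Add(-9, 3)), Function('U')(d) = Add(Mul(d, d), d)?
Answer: Mul(I, Pow(903743, Rational(1, 2))) ≈ Mul(950.65, I)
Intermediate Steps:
Function('U')(d) = Add(d, Pow(d, 2)) (Function('U')(d) = Add(Pow(d, 2), d) = Add(d, Pow(d, 2)))
v = -72 (v = Mul(12, -6) = -72)
Pow(Add(-3698, Mul(Add(-1677, 1854), Add(-2061, Mul(v, Function('U')(Mul(-1, 7)))))), Rational(1, 2)) = Pow(Add(-3698, Mul(Add(-1677, 1854), Add(-2061, Mul(-72, Mul(Mul(-1, 7), Add(1, Mul(-1, 7))))))), Rational(1, 2)) = Pow(Add(-3698, Mul(177, Add(-2061, Mul(-72, Mul(-7, Add(1, -7)))))), Rational(1, 2)) = Pow(Add(-3698, Mul(177, Add(-2061, Mul(-72, Mul(-7, -6))))), Rational(1, 2)) = Pow(Add(-3698, Mul(177, Add(-2061, Mul(-72, 42)))), Rational(1, 2)) = Pow(Add(-3698, Mul(177, Add(-2061, -3024))), Rational(1, 2)) = Pow(Add(-3698, Mul(177, -5085)), Rational(1, 2)) = Pow(Add(-3698, -900045), Rational(1, 2)) = Pow(-903743, Rational(1, 2)) = Mul(I, Pow(903743, Rational(1, 2)))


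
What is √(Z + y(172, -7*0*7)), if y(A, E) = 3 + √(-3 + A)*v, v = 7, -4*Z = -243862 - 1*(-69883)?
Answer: √174355/2 ≈ 208.78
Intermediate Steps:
Z = 173979/4 (Z = -(-243862 - 1*(-69883))/4 = -(-243862 + 69883)/4 = -¼*(-173979) = 173979/4 ≈ 43495.)
y(A, E) = 3 + 7*√(-3 + A) (y(A, E) = 3 + √(-3 + A)*7 = 3 + 7*√(-3 + A))
√(Z + y(172, -7*0*7)) = √(173979/4 + (3 + 7*√(-3 + 172))) = √(173979/4 + (3 + 7*√169)) = √(173979/4 + (3 + 7*13)) = √(173979/4 + (3 + 91)) = √(173979/4 + 94) = √(174355/4) = √174355/2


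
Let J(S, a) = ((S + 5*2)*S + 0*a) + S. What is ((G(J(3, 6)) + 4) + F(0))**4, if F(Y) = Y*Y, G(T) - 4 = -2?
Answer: 1296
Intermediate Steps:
J(S, a) = S + S*(10 + S) (J(S, a) = ((S + 10)*S + 0) + S = ((10 + S)*S + 0) + S = (S*(10 + S) + 0) + S = S*(10 + S) + S = S + S*(10 + S))
G(T) = 2 (G(T) = 4 - 2 = 2)
F(Y) = Y**2
((G(J(3, 6)) + 4) + F(0))**4 = ((2 + 4) + 0**2)**4 = (6 + 0)**4 = 6**4 = 1296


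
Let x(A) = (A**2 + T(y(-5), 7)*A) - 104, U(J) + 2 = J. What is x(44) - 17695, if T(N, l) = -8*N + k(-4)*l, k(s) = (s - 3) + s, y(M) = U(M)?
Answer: -16787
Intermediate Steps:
U(J) = -2 + J
y(M) = -2 + M
k(s) = -3 + 2*s (k(s) = (-3 + s) + s = -3 + 2*s)
T(N, l) = -11*l - 8*N (T(N, l) = -8*N + (-3 + 2*(-4))*l = -8*N + (-3 - 8)*l = -8*N - 11*l = -11*l - 8*N)
x(A) = -104 + A**2 - 21*A (x(A) = (A**2 + (-11*7 - 8*(-2 - 5))*A) - 104 = (A**2 + (-77 - 8*(-7))*A) - 104 = (A**2 + (-77 + 56)*A) - 104 = (A**2 - 21*A) - 104 = -104 + A**2 - 21*A)
x(44) - 17695 = (-104 + 44**2 - 21*44) - 17695 = (-104 + 1936 - 924) - 17695 = 908 - 17695 = -16787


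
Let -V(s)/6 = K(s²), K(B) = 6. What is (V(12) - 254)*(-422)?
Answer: 122380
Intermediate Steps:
V(s) = -36 (V(s) = -6*6 = -36)
(V(12) - 254)*(-422) = (-36 - 254)*(-422) = -290*(-422) = 122380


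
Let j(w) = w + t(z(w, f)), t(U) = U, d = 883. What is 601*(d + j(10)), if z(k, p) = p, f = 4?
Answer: 539097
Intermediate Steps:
j(w) = 4 + w (j(w) = w + 4 = 4 + w)
601*(d + j(10)) = 601*(883 + (4 + 10)) = 601*(883 + 14) = 601*897 = 539097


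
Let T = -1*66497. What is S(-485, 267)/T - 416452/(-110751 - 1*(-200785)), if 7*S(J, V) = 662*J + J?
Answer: -11778484117/2993495449 ≈ -3.9347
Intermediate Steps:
T = -66497
S(J, V) = 663*J/7 (S(J, V) = (662*J + J)/7 = (663*J)/7 = 663*J/7)
S(-485, 267)/T - 416452/(-110751 - 1*(-200785)) = ((663/7)*(-485))/(-66497) - 416452/(-110751 - 1*(-200785)) = -321555/7*(-1/66497) - 416452/(-110751 + 200785) = 321555/465479 - 416452/90034 = 321555/465479 - 416452*1/90034 = 321555/465479 - 208226/45017 = -11778484117/2993495449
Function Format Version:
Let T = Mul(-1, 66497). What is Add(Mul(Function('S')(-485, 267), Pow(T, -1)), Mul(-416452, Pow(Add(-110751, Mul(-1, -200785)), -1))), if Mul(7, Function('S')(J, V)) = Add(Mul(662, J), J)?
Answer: Rational(-11778484117, 2993495449) ≈ -3.9347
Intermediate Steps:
T = -66497
Function('S')(J, V) = Mul(Rational(663, 7), J) (Function('S')(J, V) = Mul(Rational(1, 7), Add(Mul(662, J), J)) = Mul(Rational(1, 7), Mul(663, J)) = Mul(Rational(663, 7), J))
Add(Mul(Function('S')(-485, 267), Pow(T, -1)), Mul(-416452, Pow(Add(-110751, Mul(-1, -200785)), -1))) = Add(Mul(Mul(Rational(663, 7), -485), Pow(-66497, -1)), Mul(-416452, Pow(Add(-110751, Mul(-1, -200785)), -1))) = Add(Mul(Rational(-321555, 7), Rational(-1, 66497)), Mul(-416452, Pow(Add(-110751, 200785), -1))) = Add(Rational(321555, 465479), Mul(-416452, Pow(90034, -1))) = Add(Rational(321555, 465479), Mul(-416452, Rational(1, 90034))) = Add(Rational(321555, 465479), Rational(-208226, 45017)) = Rational(-11778484117, 2993495449)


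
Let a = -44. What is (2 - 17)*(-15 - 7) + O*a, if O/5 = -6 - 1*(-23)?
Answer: -3410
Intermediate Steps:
O = 85 (O = 5*(-6 - 1*(-23)) = 5*(-6 + 23) = 5*17 = 85)
(2 - 17)*(-15 - 7) + O*a = (2 - 17)*(-15 - 7) + 85*(-44) = -15*(-22) - 3740 = 330 - 3740 = -3410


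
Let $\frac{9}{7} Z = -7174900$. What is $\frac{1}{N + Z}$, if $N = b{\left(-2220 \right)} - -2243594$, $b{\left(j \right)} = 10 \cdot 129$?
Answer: $- \frac{9}{30020344} \approx -2.998 \cdot 10^{-7}$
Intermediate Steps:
$b{\left(j \right)} = 1290$
$Z = - \frac{50224300}{9}$ ($Z = \frac{7}{9} \left(-7174900\right) = - \frac{50224300}{9} \approx -5.5805 \cdot 10^{6}$)
$N = 2244884$ ($N = 1290 - -2243594 = 1290 + 2243594 = 2244884$)
$\frac{1}{N + Z} = \frac{1}{2244884 - \frac{50224300}{9}} = \frac{1}{- \frac{30020344}{9}} = - \frac{9}{30020344}$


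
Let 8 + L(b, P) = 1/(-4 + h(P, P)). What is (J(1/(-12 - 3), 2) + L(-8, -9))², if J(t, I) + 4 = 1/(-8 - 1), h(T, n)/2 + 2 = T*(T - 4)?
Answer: 606390625/4137156 ≈ 146.57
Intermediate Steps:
h(T, n) = -4 + 2*T*(-4 + T) (h(T, n) = -4 + 2*(T*(T - 4)) = -4 + 2*(T*(-4 + T)) = -4 + 2*T*(-4 + T))
J(t, I) = -37/9 (J(t, I) = -4 + 1/(-8 - 1) = -4 + 1/(-9) = -4 - ⅑ = -37/9)
L(b, P) = -8 + 1/(-8 - 8*P + 2*P²) (L(b, P) = -8 + 1/(-4 + (-4 - 8*P + 2*P²)) = -8 + 1/(-8 - 8*P + 2*P²))
(J(1/(-12 - 3), 2) + L(-8, -9))² = (-37/9 + (-65 - 64*(-9) + 16*(-9)²)/(2*(4 - 1*(-9)² + 4*(-9))))² = (-37/9 + (-65 + 576 + 16*81)/(2*(4 - 1*81 - 36)))² = (-37/9 + (-65 + 576 + 1296)/(2*(4 - 81 - 36)))² = (-37/9 + (½)*1807/(-113))² = (-37/9 + (½)*(-1/113)*1807)² = (-37/9 - 1807/226)² = (-24625/2034)² = 606390625/4137156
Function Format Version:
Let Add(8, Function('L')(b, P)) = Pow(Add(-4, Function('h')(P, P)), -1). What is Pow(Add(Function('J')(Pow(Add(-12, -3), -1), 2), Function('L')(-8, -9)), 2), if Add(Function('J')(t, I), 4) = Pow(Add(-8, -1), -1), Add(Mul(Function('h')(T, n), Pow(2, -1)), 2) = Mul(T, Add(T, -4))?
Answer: Rational(606390625, 4137156) ≈ 146.57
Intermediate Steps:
Function('h')(T, n) = Add(-4, Mul(2, T, Add(-4, T))) (Function('h')(T, n) = Add(-4, Mul(2, Mul(T, Add(T, -4)))) = Add(-4, Mul(2, Mul(T, Add(-4, T)))) = Add(-4, Mul(2, T, Add(-4, T))))
Function('J')(t, I) = Rational(-37, 9) (Function('J')(t, I) = Add(-4, Pow(Add(-8, -1), -1)) = Add(-4, Pow(-9, -1)) = Add(-4, Rational(-1, 9)) = Rational(-37, 9))
Function('L')(b, P) = Add(-8, Pow(Add(-8, Mul(-8, P), Mul(2, Pow(P, 2))), -1)) (Function('L')(b, P) = Add(-8, Pow(Add(-4, Add(-4, Mul(-8, P), Mul(2, Pow(P, 2)))), -1)) = Add(-8, Pow(Add(-8, Mul(-8, P), Mul(2, Pow(P, 2))), -1)))
Pow(Add(Function('J')(Pow(Add(-12, -3), -1), 2), Function('L')(-8, -9)), 2) = Pow(Add(Rational(-37, 9), Mul(Rational(1, 2), Pow(Add(4, Mul(-1, Pow(-9, 2)), Mul(4, -9)), -1), Add(-65, Mul(-64, -9), Mul(16, Pow(-9, 2))))), 2) = Pow(Add(Rational(-37, 9), Mul(Rational(1, 2), Pow(Add(4, Mul(-1, 81), -36), -1), Add(-65, 576, Mul(16, 81)))), 2) = Pow(Add(Rational(-37, 9), Mul(Rational(1, 2), Pow(Add(4, -81, -36), -1), Add(-65, 576, 1296))), 2) = Pow(Add(Rational(-37, 9), Mul(Rational(1, 2), Pow(-113, -1), 1807)), 2) = Pow(Add(Rational(-37, 9), Mul(Rational(1, 2), Rational(-1, 113), 1807)), 2) = Pow(Add(Rational(-37, 9), Rational(-1807, 226)), 2) = Pow(Rational(-24625, 2034), 2) = Rational(606390625, 4137156)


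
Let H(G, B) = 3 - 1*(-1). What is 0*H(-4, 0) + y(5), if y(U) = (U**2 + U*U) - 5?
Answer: 45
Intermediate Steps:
y(U) = -5 + 2*U**2 (y(U) = (U**2 + U**2) - 5 = 2*U**2 - 5 = -5 + 2*U**2)
H(G, B) = 4 (H(G, B) = 3 + 1 = 4)
0*H(-4, 0) + y(5) = 0*4 + (-5 + 2*5**2) = 0 + (-5 + 2*25) = 0 + (-5 + 50) = 0 + 45 = 45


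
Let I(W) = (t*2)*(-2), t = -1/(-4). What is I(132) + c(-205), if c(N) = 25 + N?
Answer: -181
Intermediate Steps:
t = ¼ (t = -1*(-¼) = ¼ ≈ 0.25000)
I(W) = -1 (I(W) = ((¼)*2)*(-2) = (½)*(-2) = -1)
I(132) + c(-205) = -1 + (25 - 205) = -1 - 180 = -181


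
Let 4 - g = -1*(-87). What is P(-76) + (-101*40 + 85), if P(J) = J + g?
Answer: -4114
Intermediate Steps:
g = -83 (g = 4 - (-1)*(-87) = 4 - 1*87 = 4 - 87 = -83)
P(J) = -83 + J (P(J) = J - 83 = -83 + J)
P(-76) + (-101*40 + 85) = (-83 - 76) + (-101*40 + 85) = -159 + (-4040 + 85) = -159 - 3955 = -4114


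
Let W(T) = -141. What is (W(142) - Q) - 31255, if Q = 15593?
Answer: -46989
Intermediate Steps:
(W(142) - Q) - 31255 = (-141 - 1*15593) - 31255 = (-141 - 15593) - 31255 = -15734 - 31255 = -46989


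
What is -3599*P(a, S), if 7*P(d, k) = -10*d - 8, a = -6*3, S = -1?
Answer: -619028/7 ≈ -88433.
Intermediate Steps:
a = -18
P(d, k) = -8/7 - 10*d/7 (P(d, k) = (-10*d - 8)/7 = (-8 - 10*d)/7 = -8/7 - 10*d/7)
-3599*P(a, S) = -3599*(-8/7 - 10/7*(-18)) = -3599*(-8/7 + 180/7) = -3599*172/7 = -619028/7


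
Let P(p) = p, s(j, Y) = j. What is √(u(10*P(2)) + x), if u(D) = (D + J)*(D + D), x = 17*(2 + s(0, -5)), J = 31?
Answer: √2074 ≈ 45.541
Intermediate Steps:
x = 34 (x = 17*(2 + 0) = 17*2 = 34)
u(D) = 2*D*(31 + D) (u(D) = (D + 31)*(D + D) = (31 + D)*(2*D) = 2*D*(31 + D))
√(u(10*P(2)) + x) = √(2*(10*2)*(31 + 10*2) + 34) = √(2*20*(31 + 20) + 34) = √(2*20*51 + 34) = √(2040 + 34) = √2074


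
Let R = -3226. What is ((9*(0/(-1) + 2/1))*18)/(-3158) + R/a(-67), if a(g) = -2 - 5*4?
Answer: 2545145/17369 ≈ 146.53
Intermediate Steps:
a(g) = -22 (a(g) = -2 - 20 = -22)
((9*(0/(-1) + 2/1))*18)/(-3158) + R/a(-67) = ((9*(0/(-1) + 2/1))*18)/(-3158) - 3226/(-22) = ((9*(0*(-1) + 2*1))*18)*(-1/3158) - 3226*(-1/22) = ((9*(0 + 2))*18)*(-1/3158) + 1613/11 = ((9*2)*18)*(-1/3158) + 1613/11 = (18*18)*(-1/3158) + 1613/11 = 324*(-1/3158) + 1613/11 = -162/1579 + 1613/11 = 2545145/17369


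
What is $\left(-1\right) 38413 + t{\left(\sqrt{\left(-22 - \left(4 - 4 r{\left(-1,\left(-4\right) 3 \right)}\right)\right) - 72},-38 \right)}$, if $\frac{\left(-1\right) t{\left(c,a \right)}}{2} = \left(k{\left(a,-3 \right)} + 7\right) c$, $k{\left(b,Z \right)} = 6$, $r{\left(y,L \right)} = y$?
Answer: $-38413 - 26 i \sqrt{102} \approx -38413.0 - 262.59 i$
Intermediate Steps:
$t{\left(c,a \right)} = - 26 c$ ($t{\left(c,a \right)} = - 2 \left(6 + 7\right) c = - 2 \cdot 13 c = - 26 c$)
$\left(-1\right) 38413 + t{\left(\sqrt{\left(-22 - \left(4 - 4 r{\left(-1,\left(-4\right) 3 \right)}\right)\right) - 72},-38 \right)} = \left(-1\right) 38413 - 26 \sqrt{\left(-22 - \left(4 - -4\right)\right) - 72} = -38413 - 26 \sqrt{\left(-22 - \left(4 + 4\right)\right) - 72} = -38413 - 26 \sqrt{\left(-22 - 8\right) - 72} = -38413 - 26 \sqrt{-30 - 72} = -38413 - 26 \sqrt{-102} = -38413 - 26 i \sqrt{102}$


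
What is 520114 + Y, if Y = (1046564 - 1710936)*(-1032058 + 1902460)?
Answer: -578270197430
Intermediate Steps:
Y = -578270717544 (Y = -664372*870402 = -578270717544)
520114 + Y = 520114 - 578270717544 = -578270197430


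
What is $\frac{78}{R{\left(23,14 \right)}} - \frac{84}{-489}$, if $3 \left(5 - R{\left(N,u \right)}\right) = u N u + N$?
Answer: $\frac{44153}{368054} \approx 0.11996$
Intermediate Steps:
$R{\left(N,u \right)} = 5 - \frac{N}{3} - \frac{N u^{2}}{3}$ ($R{\left(N,u \right)} = 5 - \frac{u N u + N}{3} = 5 - \frac{N u u + N}{3} = 5 - \frac{N u^{2} + N}{3} = 5 - \frac{N + N u^{2}}{3} = 5 - \left(\frac{N}{3} + \frac{N u^{2}}{3}\right) = 5 - \frac{N}{3} - \frac{N u^{2}}{3}$)
$\frac{78}{R{\left(23,14 \right)}} - \frac{84}{-489} = \frac{78}{5 - \frac{23}{3} - \frac{23 \cdot 14^{2}}{3}} - \frac{84}{-489} = \frac{78}{5 - \frac{23}{3} - \frac{23}{3} \cdot 196} - - \frac{28}{163} = \frac{78}{5 - \frac{23}{3} - \frac{4508}{3}} + \frac{28}{163} = \frac{78}{- \frac{4516}{3}} + \frac{28}{163} = 78 \left(- \frac{3}{4516}\right) + \frac{28}{163} = - \frac{117}{2258} + \frac{28}{163} = \frac{44153}{368054}$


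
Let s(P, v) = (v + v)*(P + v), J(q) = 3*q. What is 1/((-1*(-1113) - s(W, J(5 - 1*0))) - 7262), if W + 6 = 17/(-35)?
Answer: -7/44831 ≈ -0.00015614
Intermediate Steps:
W = -227/35 (W = -6 + 17/(-35) = -6 + 17*(-1/35) = -6 - 17/35 = -227/35 ≈ -6.4857)
s(P, v) = 2*v*(P + v) (s(P, v) = (2*v)*(P + v) = 2*v*(P + v))
1/((-1*(-1113) - s(W, J(5 - 1*0))) - 7262) = 1/((-1*(-1113) - 2*3*(5 - 1*0)*(-227/35 + 3*(5 - 1*0))) - 7262) = 1/((1113 - 2*3*(5 + 0)*(-227/35 + 3*(5 + 0))) - 7262) = 1/((1113 - 2*3*5*(-227/35 + 3*5)) - 7262) = 1/((1113 - 2*15*(-227/35 + 15)) - 7262) = 1/((1113 - 2*15*298/35) - 7262) = 1/((1113 - 1*1788/7) - 7262) = 1/((1113 - 1788/7) - 7262) = 1/(6003/7 - 7262) = 1/(-44831/7) = -7/44831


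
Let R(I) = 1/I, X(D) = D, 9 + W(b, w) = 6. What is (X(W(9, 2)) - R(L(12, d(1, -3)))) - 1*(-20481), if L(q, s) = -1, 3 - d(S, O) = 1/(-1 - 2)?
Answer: 20479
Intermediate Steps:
W(b, w) = -3 (W(b, w) = -9 + 6 = -3)
d(S, O) = 10/3 (d(S, O) = 3 - 1/(-1 - 2) = 3 - 1/(-3) = 3 - 1*(-⅓) = 3 + ⅓ = 10/3)
(X(W(9, 2)) - R(L(12, d(1, -3)))) - 1*(-20481) = (-3 - 1/(-1)) - 1*(-20481) = (-3 - 1*(-1)) + 20481 = (-3 + 1) + 20481 = -2 + 20481 = 20479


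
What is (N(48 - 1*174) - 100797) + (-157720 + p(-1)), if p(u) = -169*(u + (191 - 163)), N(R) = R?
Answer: -263206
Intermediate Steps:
p(u) = -4732 - 169*u (p(u) = -169*(u + 28) = -169*(28 + u) = -4732 - 169*u)
(N(48 - 1*174) - 100797) + (-157720 + p(-1)) = ((48 - 1*174) - 100797) + (-157720 + (-4732 - 169*(-1))) = ((48 - 174) - 100797) + (-157720 + (-4732 + 169)) = (-126 - 100797) + (-157720 - 4563) = -100923 - 162283 = -263206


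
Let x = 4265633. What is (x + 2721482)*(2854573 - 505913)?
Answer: 16410357515900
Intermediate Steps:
(x + 2721482)*(2854573 - 505913) = (4265633 + 2721482)*(2854573 - 505913) = 6987115*2348660 = 16410357515900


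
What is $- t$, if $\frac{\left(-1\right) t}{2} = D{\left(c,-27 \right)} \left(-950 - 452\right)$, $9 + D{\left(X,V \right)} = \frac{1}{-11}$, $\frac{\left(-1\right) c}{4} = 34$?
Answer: $\frac{280400}{11} \approx 25491.0$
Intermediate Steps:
$c = -136$ ($c = \left(-4\right) 34 = -136$)
$D{\left(X,V \right)} = - \frac{100}{11}$ ($D{\left(X,V \right)} = -9 + \frac{1}{-11} = -9 - \frac{1}{11} = - \frac{100}{11}$)
$t = - \frac{280400}{11}$ ($t = - 2 \left(- \frac{100 \left(-950 - 452\right)}{11}\right) = - 2 \left(\left(- \frac{100}{11}\right) \left(-1402\right)\right) = \left(-2\right) \frac{140200}{11} = - \frac{280400}{11} \approx -25491.0$)
$- t = \left(-1\right) \left(- \frac{280400}{11}\right) = \frac{280400}{11}$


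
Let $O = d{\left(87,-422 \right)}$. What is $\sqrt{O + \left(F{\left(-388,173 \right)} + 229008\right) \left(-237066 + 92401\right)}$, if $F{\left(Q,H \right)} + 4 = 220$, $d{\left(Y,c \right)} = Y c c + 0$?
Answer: $6 i \sqrt{920699907} \approx 1.8206 \cdot 10^{5} i$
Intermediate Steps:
$d{\left(Y,c \right)} = Y c^{2}$ ($d{\left(Y,c \right)} = Y c^{2} + 0 = Y c^{2}$)
$F{\left(Q,H \right)} = 216$ ($F{\left(Q,H \right)} = -4 + 220 = 216$)
$O = 15493308$ ($O = 87 \left(-422\right)^{2} = 87 \cdot 178084 = 15493308$)
$\sqrt{O + \left(F{\left(-388,173 \right)} + 229008\right) \left(-237066 + 92401\right)} = \sqrt{15493308 + \left(216 + 229008\right) \left(-237066 + 92401\right)} = \sqrt{15493308 + 229224 \left(-144665\right)} = \sqrt{15493308 - 33160689960} = \sqrt{-33145196652} = 6 i \sqrt{920699907}$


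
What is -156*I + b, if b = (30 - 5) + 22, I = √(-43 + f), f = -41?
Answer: 47 - 312*I*√21 ≈ 47.0 - 1429.8*I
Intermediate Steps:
I = 2*I*√21 (I = √(-43 - 41) = √(-84) = 2*I*√21 ≈ 9.1651*I)
b = 47 (b = 25 + 22 = 47)
-156*I + b = -312*I*√21 + 47 = 47 - 312*I*√21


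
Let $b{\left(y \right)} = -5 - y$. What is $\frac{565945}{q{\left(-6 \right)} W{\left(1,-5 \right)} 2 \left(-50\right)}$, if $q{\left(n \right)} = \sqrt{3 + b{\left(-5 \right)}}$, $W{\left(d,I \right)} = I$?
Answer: $\frac{113189 \sqrt{3}}{300} \approx 653.5$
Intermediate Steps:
$q{\left(n \right)} = \sqrt{3}$ ($q{\left(n \right)} = \sqrt{3 - 0} = \sqrt{3 + \left(-5 + 5\right)} = \sqrt{3 + 0} = \sqrt{3}$)
$\frac{565945}{q{\left(-6 \right)} W{\left(1,-5 \right)} 2 \left(-50\right)} = \frac{565945}{\sqrt{3} \left(\left(-5\right) 2\right) \left(-50\right)} = \frac{565945}{\sqrt{3} \left(-10\right) \left(-50\right)} = \frac{565945}{- 10 \sqrt{3} \left(-50\right)} = \frac{565945}{500 \sqrt{3}} = 565945 \frac{\sqrt{3}}{1500} = \frac{113189 \sqrt{3}}{300}$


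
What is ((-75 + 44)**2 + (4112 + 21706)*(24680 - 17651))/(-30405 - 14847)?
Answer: -181475683/45252 ≈ -4010.3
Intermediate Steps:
((-75 + 44)**2 + (4112 + 21706)*(24680 - 17651))/(-30405 - 14847) = ((-31)**2 + 25818*7029)/(-45252) = (961 + 181474722)*(-1/45252) = 181475683*(-1/45252) = -181475683/45252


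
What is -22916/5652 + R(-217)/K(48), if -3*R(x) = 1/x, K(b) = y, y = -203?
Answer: -252368650/62244063 ≈ -4.0545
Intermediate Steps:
K(b) = -203
R(x) = -1/(3*x)
-22916/5652 + R(-217)/K(48) = -22916/5652 - ⅓/(-217)/(-203) = -22916*1/5652 - ⅓*(-1/217)*(-1/203) = -5729/1413 + (1/651)*(-1/203) = -5729/1413 - 1/132153 = -252368650/62244063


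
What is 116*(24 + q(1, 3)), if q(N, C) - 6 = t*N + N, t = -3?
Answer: 3248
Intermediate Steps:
q(N, C) = 6 - 2*N (q(N, C) = 6 + (-3*N + N) = 6 - 2*N)
116*(24 + q(1, 3)) = 116*(24 + (6 - 2*1)) = 116*(24 + (6 - 2)) = 116*(24 + 4) = 116*28 = 3248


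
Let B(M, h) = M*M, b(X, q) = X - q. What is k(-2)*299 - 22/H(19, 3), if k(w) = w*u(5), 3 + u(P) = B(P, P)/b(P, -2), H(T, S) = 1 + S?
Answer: -4861/14 ≈ -347.21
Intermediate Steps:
B(M, h) = M**2
u(P) = -3 + P**2/(2 + P) (u(P) = -3 + P**2/(P - 1*(-2)) = -3 + P**2/(P + 2) = -3 + P**2/(2 + P))
k(w) = 4*w/7 (k(w) = w*((-6 + 5**2 - 3*5)/(2 + 5)) = w*((-6 + 25 - 15)/7) = w*((1/7)*4) = w*(4/7) = 4*w/7)
k(-2)*299 - 22/H(19, 3) = ((4/7)*(-2))*299 - 22/(1 + 3) = -8/7*299 - 22/4 = -2392/7 - 22*1/4 = -2392/7 - 11/2 = -4861/14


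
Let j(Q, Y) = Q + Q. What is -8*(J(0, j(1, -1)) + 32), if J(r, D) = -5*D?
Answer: -176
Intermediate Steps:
j(Q, Y) = 2*Q
-8*(J(0, j(1, -1)) + 32) = -8*(-10 + 32) = -8*22 = -176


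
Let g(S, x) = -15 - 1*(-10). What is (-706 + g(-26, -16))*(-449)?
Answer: 319239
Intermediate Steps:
g(S, x) = -5 (g(S, x) = -15 + 10 = -5)
(-706 + g(-26, -16))*(-449) = (-706 - 5)*(-449) = -711*(-449) = 319239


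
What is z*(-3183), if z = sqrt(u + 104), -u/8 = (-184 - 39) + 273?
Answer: -6366*I*sqrt(74) ≈ -54762.0*I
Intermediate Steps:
u = -400 (u = -8*((-184 - 39) + 273) = -8*(-223 + 273) = -8*50 = -400)
z = 2*I*sqrt(74) (z = sqrt(-400 + 104) = sqrt(-296) = 2*I*sqrt(74) ≈ 17.205*I)
z*(-3183) = (2*I*sqrt(74))*(-3183) = -6366*I*sqrt(74)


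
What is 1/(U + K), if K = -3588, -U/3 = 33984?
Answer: -1/105540 ≈ -9.4751e-6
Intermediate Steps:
U = -101952 (U = -3*33984 = -101952)
1/(U + K) = 1/(-101952 - 3588) = 1/(-105540) = -1/105540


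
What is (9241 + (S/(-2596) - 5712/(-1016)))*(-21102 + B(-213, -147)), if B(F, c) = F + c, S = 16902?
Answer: -16345409633511/82423 ≈ -1.9831e+8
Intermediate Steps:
(9241 + (S/(-2596) - 5712/(-1016)))*(-21102 + B(-213, -147)) = (9241 + (16902/(-2596) - 5712/(-1016)))*(-21102 + (-213 - 147)) = (9241 + (16902*(-1/2596) - 5712*(-1/1016)))*(-21102 - 360) = (9241 + (-8451/1298 + 714/127))*(-21462) = (9241 - 146505/164846)*(-21462) = (1523195381/164846)*(-21462) = -16345409633511/82423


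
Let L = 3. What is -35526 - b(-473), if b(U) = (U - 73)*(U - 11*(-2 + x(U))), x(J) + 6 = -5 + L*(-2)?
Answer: -179670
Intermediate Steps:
x(J) = -17 (x(J) = -6 + (-5 + 3*(-2)) = -6 + (-5 - 6) = -6 - 11 = -17)
b(U) = (-73 + U)*(209 + U) (b(U) = (U - 73)*(U - 11*(-2 - 17)) = (-73 + U)*(U - 11*(-19)) = (-73 + U)*(U + 209) = (-73 + U)*(209 + U))
-35526 - b(-473) = -35526 - (-15257 + (-473)² + 136*(-473)) = -35526 - (-15257 + 223729 - 64328) = -35526 - 1*144144 = -35526 - 144144 = -179670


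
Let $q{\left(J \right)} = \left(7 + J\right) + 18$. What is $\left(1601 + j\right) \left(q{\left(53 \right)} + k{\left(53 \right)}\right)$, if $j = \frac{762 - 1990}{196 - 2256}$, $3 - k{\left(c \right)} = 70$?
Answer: $\frac{9073042}{515} \approx 17618.0$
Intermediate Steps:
$q{\left(J \right)} = 25 + J$
$k{\left(c \right)} = -67$ ($k{\left(c \right)} = 3 - 70 = -67$)
$j = \frac{307}{515}$ ($j = - \frac{1228}{-2060} = \left(-1228\right) \left(- \frac{1}{2060}\right) = \frac{307}{515} \approx 0.59612$)
$\left(1601 + j\right) \left(q{\left(53 \right)} + k{\left(53 \right)}\right) = \left(1601 + \frac{307}{515}\right) \left(\left(25 + 53\right) - 67\right) = \frac{824822 \left(78 - 67\right)}{515} = \frac{824822}{515} \cdot 11 = \frac{9073042}{515}$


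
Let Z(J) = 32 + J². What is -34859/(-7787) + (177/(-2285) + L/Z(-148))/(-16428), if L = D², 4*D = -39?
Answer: 111661887659473/24943637355520 ≈ 4.4766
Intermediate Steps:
D = -39/4 (D = (¼)*(-39) = -39/4 ≈ -9.7500)
L = 1521/16 (L = (-39/4)² = 1521/16 ≈ 95.063)
-34859/(-7787) + (177/(-2285) + L/Z(-148))/(-16428) = -34859/(-7787) + (177/(-2285) + 1521/(16*(32 + (-148)²)))/(-16428) = -34859*(-1/7787) + (177*(-1/2285) + 1521/(16*(32 + 21904)))*(-1/16428) = 34859/7787 + (-177/2285 + (1521/16)/21936)*(-1/16428) = 34859/7787 + (-177/2285 + (1521/16)*(1/21936))*(-1/16428) = 34859/7787 + (-177/2285 + 507/116992)*(-1/16428) = 34859/7787 - 42777/584960*(-1/16428) = 34859/7787 + 14259/3203240960 = 111661887659473/24943637355520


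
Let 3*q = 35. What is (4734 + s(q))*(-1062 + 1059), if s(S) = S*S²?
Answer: -170693/9 ≈ -18966.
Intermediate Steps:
q = 35/3 (q = (⅓)*35 = 35/3 ≈ 11.667)
s(S) = S³
(4734 + s(q))*(-1062 + 1059) = (4734 + (35/3)³)*(-1062 + 1059) = (4734 + 42875/27)*(-3) = (170693/27)*(-3) = -170693/9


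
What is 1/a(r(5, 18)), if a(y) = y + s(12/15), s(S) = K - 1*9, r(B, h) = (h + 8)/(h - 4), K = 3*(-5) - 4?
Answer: -7/183 ≈ -0.038251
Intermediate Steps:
K = -19 (K = -15 - 4 = -19)
r(B, h) = (8 + h)/(-4 + h)
s(S) = -28 (s(S) = -19 - 1*9 = -19 - 9 = -28)
a(y) = -28 + y (a(y) = y - 28 = -28 + y)
1/a(r(5, 18)) = 1/(-28 + (8 + 18)/(-4 + 18)) = 1/(-28 + 26/14) = 1/(-28 + (1/14)*26) = 1/(-28 + 13/7) = 1/(-183/7) = -7/183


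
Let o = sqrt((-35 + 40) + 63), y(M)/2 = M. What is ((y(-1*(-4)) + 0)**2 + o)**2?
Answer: 4164 + 256*sqrt(17) ≈ 5219.5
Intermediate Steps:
y(M) = 2*M
o = 2*sqrt(17) (o = sqrt(5 + 63) = sqrt(68) = 2*sqrt(17) ≈ 8.2462)
((y(-1*(-4)) + 0)**2 + o)**2 = ((2*(-1*(-4)) + 0)**2 + 2*sqrt(17))**2 = ((2*4 + 0)**2 + 2*sqrt(17))**2 = ((8 + 0)**2 + 2*sqrt(17))**2 = (8**2 + 2*sqrt(17))**2 = (64 + 2*sqrt(17))**2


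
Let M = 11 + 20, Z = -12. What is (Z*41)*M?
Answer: -15252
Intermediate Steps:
M = 31
(Z*41)*M = -12*41*31 = -492*31 = -15252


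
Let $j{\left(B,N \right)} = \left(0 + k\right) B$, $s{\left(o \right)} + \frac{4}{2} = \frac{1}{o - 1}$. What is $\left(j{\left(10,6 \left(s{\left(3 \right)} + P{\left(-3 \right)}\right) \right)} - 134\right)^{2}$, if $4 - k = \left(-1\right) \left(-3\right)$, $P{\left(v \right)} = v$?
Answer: $15376$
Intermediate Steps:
$s{\left(o \right)} = -2 + \frac{1}{-1 + o}$ ($s{\left(o \right)} = -2 + \frac{1}{o - 1} = -2 + \frac{1}{-1 + o}$)
$k = 1$ ($k = 4 - \left(-1\right) \left(-3\right) = 4 - 3 = 1$)
$j{\left(B,N \right)} = B$ ($j{\left(B,N \right)} = \left(0 + 1\right) B = 1 B = B$)
$\left(j{\left(10,6 \left(s{\left(3 \right)} + P{\left(-3 \right)}\right) \right)} - 134\right)^{2} = \left(10 - 134\right)^{2} = \left(-124\right)^{2} = 15376$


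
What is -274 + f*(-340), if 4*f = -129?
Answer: 10691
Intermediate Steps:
f = -129/4 (f = (1/4)*(-129) = -129/4 ≈ -32.250)
-274 + f*(-340) = -274 - 129/4*(-340) = -274 + 10965 = 10691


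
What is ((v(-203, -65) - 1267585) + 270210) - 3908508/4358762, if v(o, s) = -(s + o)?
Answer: -2173078005021/2179381 ≈ -9.9711e+5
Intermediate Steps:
v(o, s) = -o - s (v(o, s) = -(o + s) = -o - s)
((v(-203, -65) - 1267585) + 270210) - 3908508/4358762 = (((-1*(-203) - 1*(-65)) - 1267585) + 270210) - 3908508/4358762 = (((203 + 65) - 1267585) + 270210) - 3908508/4358762 = ((268 - 1267585) + 270210) - 1*1954254/2179381 = (-1267317 + 270210) - 1954254/2179381 = -997107 - 1954254/2179381 = -2173078005021/2179381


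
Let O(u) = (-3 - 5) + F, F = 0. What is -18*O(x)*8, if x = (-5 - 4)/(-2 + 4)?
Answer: 1152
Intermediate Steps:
x = -9/2 ≈ -4.5000
O(u) = -8 (O(u) = (-3 - 5) + 0 = -8 + 0 = -8)
-18*O(x)*8 = -18*(-8)*8 = 144*8 = 1152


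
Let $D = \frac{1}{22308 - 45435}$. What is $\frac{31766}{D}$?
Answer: $-734652282$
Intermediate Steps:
$D = - \frac{1}{23127}$ ($D = \frac{1}{-23127} = - \frac{1}{23127} \approx -4.324 \cdot 10^{-5}$)
$\frac{31766}{D} = \frac{31766}{- \frac{1}{23127}} = 31766 \left(-23127\right) = -734652282$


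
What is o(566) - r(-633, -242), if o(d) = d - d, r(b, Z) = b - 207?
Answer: 840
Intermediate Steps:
r(b, Z) = -207 + b
o(d) = 0
o(566) - r(-633, -242) = 0 - (-207 - 633) = 0 - 1*(-840) = 0 + 840 = 840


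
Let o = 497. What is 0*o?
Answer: 0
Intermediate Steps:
0*o = 0*497 = 0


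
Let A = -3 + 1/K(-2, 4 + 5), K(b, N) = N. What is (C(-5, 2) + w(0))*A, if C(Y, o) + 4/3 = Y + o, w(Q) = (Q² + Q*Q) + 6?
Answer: -130/27 ≈ -4.8148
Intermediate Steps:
w(Q) = 6 + 2*Q² (w(Q) = (Q² + Q²) + 6 = 2*Q² + 6 = 6 + 2*Q²)
A = -26/9 (A = -3 + 1/(4 + 5) = -3 + 1/9 = -3 + ⅑ = -26/9 ≈ -2.8889)
C(Y, o) = -4/3 + Y + o (C(Y, o) = -4/3 + (Y + o) = -4/3 + Y + o)
(C(-5, 2) + w(0))*A = ((-4/3 - 5 + 2) + (6 + 2*0²))*(-26/9) = (-13/3 + (6 + 2*0))*(-26/9) = (-13/3 + (6 + 0))*(-26/9) = (-13/3 + 6)*(-26/9) = (5/3)*(-26/9) = -130/27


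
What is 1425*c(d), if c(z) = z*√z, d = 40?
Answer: 114000*√10 ≈ 3.6050e+5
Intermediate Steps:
c(z) = z^(3/2)
1425*c(d) = 1425*40^(3/2) = 1425*(80*√10) = 114000*√10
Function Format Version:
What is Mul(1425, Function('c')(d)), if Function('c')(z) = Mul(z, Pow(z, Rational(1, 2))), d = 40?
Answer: Mul(114000, Pow(10, Rational(1, 2))) ≈ 3.6050e+5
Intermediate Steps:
Function('c')(z) = Pow(z, Rational(3, 2))
Mul(1425, Function('c')(d)) = Mul(1425, Pow(40, Rational(3, 2))) = Mul(1425, Mul(80, Pow(10, Rational(1, 2)))) = Mul(114000, Pow(10, Rational(1, 2)))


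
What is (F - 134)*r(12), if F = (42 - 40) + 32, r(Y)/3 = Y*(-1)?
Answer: 3600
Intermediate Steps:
r(Y) = -3*Y (r(Y) = 3*(Y*(-1)) = 3*(-Y) = -3*Y)
F = 34 (F = 2 + 32 = 34)
(F - 134)*r(12) = (34 - 134)*(-3*12) = -100*(-36) = 3600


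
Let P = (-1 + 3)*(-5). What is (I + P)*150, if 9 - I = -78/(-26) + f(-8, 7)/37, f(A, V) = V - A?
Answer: -24450/37 ≈ -660.81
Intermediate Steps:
P = -10 (P = 2*(-5) = -10)
I = 207/37 (I = 9 - (-78/(-26) + (7 - 1*(-8))/37) = 9 - (-78*(-1/26) + (7 + 8)*(1/37)) = 9 - (3 + 15*(1/37)) = 9 - (3 + 15/37) = 9 - 1*126/37 = 9 - 126/37 = 207/37 ≈ 5.5946)
(I + P)*150 = (207/37 - 10)*150 = -163/37*150 = -24450/37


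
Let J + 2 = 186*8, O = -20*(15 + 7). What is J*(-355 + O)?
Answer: -1181370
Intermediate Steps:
O = -440 (O = -20*22 = -440)
J = 1486 (J = -2 + 186*8 = -2 + 1488 = 1486)
J*(-355 + O) = 1486*(-355 - 440) = 1486*(-795) = -1181370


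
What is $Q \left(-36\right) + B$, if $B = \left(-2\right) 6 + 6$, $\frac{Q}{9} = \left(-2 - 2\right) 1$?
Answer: $1290$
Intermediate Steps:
$Q = -36$ ($Q = 9 \left(-2 - 2\right) 1 = 9 \left(\left(-4\right) 1\right) = 9 \left(-4\right) = -36$)
$B = -6$ ($B = -12 + 6 = -6$)
$Q \left(-36\right) + B = \left(-36\right) \left(-36\right) - 6 = 1296 - 6 = 1290$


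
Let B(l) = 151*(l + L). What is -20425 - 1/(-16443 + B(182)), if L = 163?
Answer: -728192101/35652 ≈ -20425.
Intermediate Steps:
B(l) = 24613 + 151*l (B(l) = 151*(l + 163) = 151*(163 + l) = 24613 + 151*l)
-20425 - 1/(-16443 + B(182)) = -20425 - 1/(-16443 + (24613 + 151*182)) = -20425 - 1/(-16443 + (24613 + 27482)) = -20425 - 1/(-16443 + 52095) = -20425 - 1/35652 = -728192101/35652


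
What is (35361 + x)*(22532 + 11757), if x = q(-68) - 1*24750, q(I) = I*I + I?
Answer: 520061263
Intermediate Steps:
q(I) = I + I² (q(I) = I² + I = I + I²)
x = -20194 (x = -68*(1 - 68) - 1*24750 = -68*(-67) - 24750 = 4556 - 24750 = -20194)
(35361 + x)*(22532 + 11757) = (35361 - 20194)*(22532 + 11757) = 15167*34289 = 520061263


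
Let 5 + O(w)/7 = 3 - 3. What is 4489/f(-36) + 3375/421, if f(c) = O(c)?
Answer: -1771744/14735 ≈ -120.24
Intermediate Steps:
O(w) = -35 (O(w) = -35 + 7*(3 - 3) = -35 + 7*0 = -35 + 0 = -35)
f(c) = -35
4489/f(-36) + 3375/421 = 4489/(-35) + 3375/421 = 4489*(-1/35) + 3375*(1/421) = -4489/35 + 3375/421 = -1771744/14735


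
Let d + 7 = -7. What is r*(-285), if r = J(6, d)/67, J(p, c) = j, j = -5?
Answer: 1425/67 ≈ 21.269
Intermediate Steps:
d = -14 (d = -7 - 7 = -14)
J(p, c) = -5
r = -5/67 ≈ -0.074627
r*(-285) = -5/67*(-285) = 1425/67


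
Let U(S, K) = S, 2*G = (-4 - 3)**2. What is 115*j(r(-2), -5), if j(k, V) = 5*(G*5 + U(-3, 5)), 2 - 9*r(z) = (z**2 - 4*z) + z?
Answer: 137425/2 ≈ 68713.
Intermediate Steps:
G = 49/2 (G = (-4 - 3)**2/2 = (1/2)*(-7)**2 = (1/2)*49 = 49/2 ≈ 24.500)
r(z) = 2/9 - z**2/9 + z/3 (r(z) = 2/9 - ((z**2 - 4*z) + z)/9 = 2/9 - (z**2 - 3*z)/9 = 2/9 + (-z**2/9 + z/3) = 2/9 - z**2/9 + z/3)
j(k, V) = 1195/2 (j(k, V) = 5*((49/2)*5 - 3) = 5*(245/2 - 3) = 5*(239/2) = 1195/2)
115*j(r(-2), -5) = 115*(1195/2) = 137425/2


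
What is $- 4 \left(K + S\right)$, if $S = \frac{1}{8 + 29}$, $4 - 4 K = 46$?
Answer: $\frac{1550}{37} \approx 41.892$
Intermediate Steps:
$K = - \frac{21}{2}$ ($K = 1 - \frac{23}{2} = - \frac{21}{2} \approx -10.5$)
$S = \frac{1}{37} \approx 0.027027$
$- 4 \left(K + S\right) = - 4 \left(- \frac{21}{2} + \frac{1}{37}\right) = \left(-4\right) \left(- \frac{775}{74}\right) = \frac{1550}{37}$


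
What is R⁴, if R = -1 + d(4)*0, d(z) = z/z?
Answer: 1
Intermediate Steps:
d(z) = 1
R = -1 (R = -1 + 1*0 = -1 + 0 = -1)
R⁴ = (-1)⁴ = 1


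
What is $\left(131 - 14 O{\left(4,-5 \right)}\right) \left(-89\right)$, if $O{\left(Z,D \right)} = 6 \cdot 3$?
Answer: $10769$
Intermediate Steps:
$O{\left(Z,D \right)} = 18$
$\left(131 - 14 O{\left(4,-5 \right)}\right) \left(-89\right) = \left(131 - 252\right) \left(-89\right) = \left(-121\right) \left(-89\right) = 10769$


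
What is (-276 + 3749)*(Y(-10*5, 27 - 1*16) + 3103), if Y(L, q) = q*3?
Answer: 10891328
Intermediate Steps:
Y(L, q) = 3*q
(-276 + 3749)*(Y(-10*5, 27 - 1*16) + 3103) = (-276 + 3749)*(3*(27 - 1*16) + 3103) = 3473*(3*(27 - 16) + 3103) = 3473*(3*11 + 3103) = 3473*(33 + 3103) = 3473*3136 = 10891328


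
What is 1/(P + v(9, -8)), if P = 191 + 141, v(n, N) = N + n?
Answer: 1/333 ≈ 0.0030030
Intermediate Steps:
P = 332
1/(P + v(9, -8)) = 1/(332 + (-8 + 9)) = 1/(332 + 1) = 1/333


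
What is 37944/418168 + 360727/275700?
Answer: 20163206117/14411114700 ≈ 1.3991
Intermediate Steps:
37944/418168 + 360727/275700 = 37944*(1/418168) + 360727*(1/275700) = 4743/52271 + 360727/275700 = 20163206117/14411114700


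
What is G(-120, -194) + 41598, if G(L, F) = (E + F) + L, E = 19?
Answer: 41303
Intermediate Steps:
G(L, F) = 19 + F + L (G(L, F) = (19 + F) + L = 19 + F + L)
G(-120, -194) + 41598 = (19 - 194 - 120) + 41598 = -295 + 41598 = 41303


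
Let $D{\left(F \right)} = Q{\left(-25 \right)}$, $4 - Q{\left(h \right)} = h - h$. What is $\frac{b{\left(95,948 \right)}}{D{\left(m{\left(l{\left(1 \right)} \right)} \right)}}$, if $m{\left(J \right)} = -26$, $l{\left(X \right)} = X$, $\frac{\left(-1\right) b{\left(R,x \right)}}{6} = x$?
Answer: $-1422$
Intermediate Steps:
$b{\left(R,x \right)} = - 6 x$
$Q{\left(h \right)} = 4$ ($Q{\left(h \right)} = 4 - \left(h - h\right) = 4 - 0 = 4 + 0 = 4$)
$D{\left(F \right)} = 4$
$\frac{b{\left(95,948 \right)}}{D{\left(m{\left(l{\left(1 \right)} \right)} \right)}} = \frac{\left(-6\right) 948}{4} = \left(-5688\right) \frac{1}{4} = -1422$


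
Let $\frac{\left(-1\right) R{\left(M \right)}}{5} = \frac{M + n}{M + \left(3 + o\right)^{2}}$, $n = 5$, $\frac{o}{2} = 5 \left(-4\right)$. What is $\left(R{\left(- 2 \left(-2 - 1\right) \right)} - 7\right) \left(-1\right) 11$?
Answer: $\frac{1936}{25} \approx 77.44$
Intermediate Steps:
$o = -40$ ($o = 2 \cdot 5 \left(-4\right) = 2 \left(-20\right) = -40$)
$R{\left(M \right)} = - \frac{5 \left(5 + M\right)}{1369 + M}$ ($R{\left(M \right)} = - 5 \frac{M + 5}{M + \left(3 - 40\right)^{2}} = - 5 \frac{5 + M}{M + \left(-37\right)^{2}} = - 5 \frac{5 + M}{M + 1369} = - 5 \frac{5 + M}{1369 + M} = - \frac{5 \left(5 + M\right)}{1369 + M}$)
$\left(R{\left(- 2 \left(-2 - 1\right) \right)} - 7\right) \left(-1\right) 11 = \left(\frac{5 \left(-5 - - 2 \left(-2 - 1\right)\right)}{1369 - 2 \left(-2 - 1\right)} - 7\right) \left(-1\right) 11 = \left(\frac{5 \left(-5 - \left(-2\right) \left(-3\right)\right)}{1369 - -6} - 7\right) \left(-1\right) 11 = \left(\frac{5 \left(-5 - 6\right)}{1369 + 6} - 7\right) \left(-1\right) 11 = \left(\frac{5 \left(-5 - 6\right)}{1375} - 7\right) \left(-1\right) 11 = \left(5 \cdot \frac{1}{1375} \left(-11\right) - 7\right) \left(-1\right) 11 = \left(- \frac{1}{25} - 7\right) \left(-1\right) 11 = \left(- \frac{176}{25}\right) \left(-1\right) 11 = \frac{176}{25} \cdot 11 = \frac{1936}{25}$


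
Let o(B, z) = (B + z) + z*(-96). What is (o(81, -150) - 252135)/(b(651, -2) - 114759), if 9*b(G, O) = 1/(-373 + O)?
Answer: 401294250/193655813 ≈ 2.0722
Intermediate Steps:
o(B, z) = B - 95*z (o(B, z) = (B + z) - 96*z = B - 95*z)
b(G, O) = 1/(9*(-373 + O))
(o(81, -150) - 252135)/(b(651, -2) - 114759) = ((81 - 95*(-150)) - 252135)/(1/(9*(-373 - 2)) - 114759) = ((81 + 14250) - 252135)/((⅑)/(-375) - 114759) = (14331 - 252135)/((⅑)*(-1/375) - 114759) = -237804/(-1/3375 - 114759) = -237804/(-387311626/3375) = -237804*(-3375/387311626) = 401294250/193655813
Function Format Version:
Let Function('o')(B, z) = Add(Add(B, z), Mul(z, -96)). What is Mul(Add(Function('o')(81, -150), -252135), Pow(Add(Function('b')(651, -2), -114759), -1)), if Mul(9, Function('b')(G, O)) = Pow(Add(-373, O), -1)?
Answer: Rational(401294250, 193655813) ≈ 2.0722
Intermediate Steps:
Function('o')(B, z) = Add(B, Mul(-95, z)) (Function('o')(B, z) = Add(Add(B, z), Mul(-96, z)) = Add(B, Mul(-95, z)))
Function('b')(G, O) = Mul(Rational(1, 9), Pow(Add(-373, O), -1))
Mul(Add(Function('o')(81, -150), -252135), Pow(Add(Function('b')(651, -2), -114759), -1)) = Mul(Add(Add(81, Mul(-95, -150)), -252135), Pow(Add(Mul(Rational(1, 9), Pow(Add(-373, -2), -1)), -114759), -1)) = Mul(Add(Add(81, 14250), -252135), Pow(Add(Mul(Rational(1, 9), Pow(-375, -1)), -114759), -1)) = Mul(Add(14331, -252135), Pow(Add(Mul(Rational(1, 9), Rational(-1, 375)), -114759), -1)) = Mul(-237804, Pow(Add(Rational(-1, 3375), -114759), -1)) = Mul(-237804, Pow(Rational(-387311626, 3375), -1)) = Mul(-237804, Rational(-3375, 387311626)) = Rational(401294250, 193655813)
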